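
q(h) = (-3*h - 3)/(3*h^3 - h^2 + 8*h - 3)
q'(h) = (-3*h - 3)*(-9*h^2 + 2*h - 8)/(3*h^3 - h^2 + 8*h - 3)^2 - 3/(3*h^3 - h^2 + 8*h - 3)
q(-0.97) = 0.01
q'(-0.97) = 0.22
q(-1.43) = -0.05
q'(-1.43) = 0.06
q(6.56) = -0.03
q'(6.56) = 0.01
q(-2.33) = -0.06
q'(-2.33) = -0.01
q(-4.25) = -0.03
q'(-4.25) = -0.01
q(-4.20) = -0.03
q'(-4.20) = -0.01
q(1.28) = -0.58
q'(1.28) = 0.72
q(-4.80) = -0.03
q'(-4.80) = -0.01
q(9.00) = -0.01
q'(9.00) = 0.00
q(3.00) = -0.13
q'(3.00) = 0.08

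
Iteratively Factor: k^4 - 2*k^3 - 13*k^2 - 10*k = (k + 1)*(k^3 - 3*k^2 - 10*k) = (k + 1)*(k + 2)*(k^2 - 5*k) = k*(k + 1)*(k + 2)*(k - 5)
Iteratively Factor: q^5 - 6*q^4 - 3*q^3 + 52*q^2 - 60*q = (q - 5)*(q^4 - q^3 - 8*q^2 + 12*q) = q*(q - 5)*(q^3 - q^2 - 8*q + 12) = q*(q - 5)*(q - 2)*(q^2 + q - 6) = q*(q - 5)*(q - 2)^2*(q + 3)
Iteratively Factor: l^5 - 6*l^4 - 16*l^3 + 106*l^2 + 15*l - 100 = (l + 1)*(l^4 - 7*l^3 - 9*l^2 + 115*l - 100) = (l - 5)*(l + 1)*(l^3 - 2*l^2 - 19*l + 20) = (l - 5)^2*(l + 1)*(l^2 + 3*l - 4) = (l - 5)^2*(l - 1)*(l + 1)*(l + 4)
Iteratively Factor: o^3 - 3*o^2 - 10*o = (o - 5)*(o^2 + 2*o) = (o - 5)*(o + 2)*(o)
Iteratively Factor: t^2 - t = (t - 1)*(t)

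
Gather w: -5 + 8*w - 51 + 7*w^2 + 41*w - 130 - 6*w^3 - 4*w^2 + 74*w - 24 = -6*w^3 + 3*w^2 + 123*w - 210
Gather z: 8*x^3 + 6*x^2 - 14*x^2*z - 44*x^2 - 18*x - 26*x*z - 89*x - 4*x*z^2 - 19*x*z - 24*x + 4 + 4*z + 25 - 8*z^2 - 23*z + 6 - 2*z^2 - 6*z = 8*x^3 - 38*x^2 - 131*x + z^2*(-4*x - 10) + z*(-14*x^2 - 45*x - 25) + 35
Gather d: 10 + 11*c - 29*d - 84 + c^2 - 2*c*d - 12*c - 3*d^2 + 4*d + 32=c^2 - c - 3*d^2 + d*(-2*c - 25) - 42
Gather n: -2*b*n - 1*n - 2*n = n*(-2*b - 3)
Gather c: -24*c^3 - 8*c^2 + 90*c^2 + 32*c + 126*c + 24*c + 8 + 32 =-24*c^3 + 82*c^2 + 182*c + 40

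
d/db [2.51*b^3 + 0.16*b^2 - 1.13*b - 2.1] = 7.53*b^2 + 0.32*b - 1.13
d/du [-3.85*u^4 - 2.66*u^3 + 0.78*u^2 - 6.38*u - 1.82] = -15.4*u^3 - 7.98*u^2 + 1.56*u - 6.38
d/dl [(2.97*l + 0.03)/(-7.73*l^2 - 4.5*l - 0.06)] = (22.9581*l^2 + 0.463800000000001*l - 0.0432)/(59.7529*l^4 + 69.57*l^3 + 21.1776*l^2 + 0.54*l + 0.0036)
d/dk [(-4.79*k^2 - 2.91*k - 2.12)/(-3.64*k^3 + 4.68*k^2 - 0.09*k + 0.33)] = (-17.4356*k^4 - 21.1848*k^3 - 9.1005*k^2 + 16.6818*k - 1.1511)/(13.2496*k^6 - 34.0704*k^5 + 22.5576*k^4 - 3.2448*k^3 + 3.0969*k^2 - 0.0594*k + 0.1089)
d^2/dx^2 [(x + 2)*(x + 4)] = 2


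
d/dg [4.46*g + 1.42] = 4.46000000000000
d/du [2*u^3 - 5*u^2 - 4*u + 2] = 6*u^2 - 10*u - 4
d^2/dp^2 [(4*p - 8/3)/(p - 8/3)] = 432/(3*p - 8)^3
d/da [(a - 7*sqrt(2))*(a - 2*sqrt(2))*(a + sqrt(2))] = 3*a^2 - 16*sqrt(2)*a + 10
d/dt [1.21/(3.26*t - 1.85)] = -3.9446/(3.26*t - 1.85)^2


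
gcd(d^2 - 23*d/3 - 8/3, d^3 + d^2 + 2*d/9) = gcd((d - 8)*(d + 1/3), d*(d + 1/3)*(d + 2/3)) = d + 1/3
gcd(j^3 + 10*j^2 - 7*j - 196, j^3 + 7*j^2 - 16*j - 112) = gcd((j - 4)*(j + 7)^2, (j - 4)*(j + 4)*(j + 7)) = j^2 + 3*j - 28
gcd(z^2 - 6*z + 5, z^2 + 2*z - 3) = z - 1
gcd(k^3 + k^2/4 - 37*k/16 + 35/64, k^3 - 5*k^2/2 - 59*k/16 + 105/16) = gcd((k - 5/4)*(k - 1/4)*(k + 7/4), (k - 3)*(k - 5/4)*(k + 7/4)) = k^2 + k/2 - 35/16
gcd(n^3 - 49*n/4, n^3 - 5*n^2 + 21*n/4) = n^2 - 7*n/2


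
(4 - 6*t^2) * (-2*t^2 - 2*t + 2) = 12*t^4 + 12*t^3 - 20*t^2 - 8*t + 8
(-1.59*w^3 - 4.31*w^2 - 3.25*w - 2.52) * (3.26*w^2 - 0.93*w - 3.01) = -5.1834*w^5 - 12.5719*w^4 - 1.8008*w^3 + 7.7804*w^2 + 12.1261*w + 7.5852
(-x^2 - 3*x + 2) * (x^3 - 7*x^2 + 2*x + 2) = -x^5 + 4*x^4 + 21*x^3 - 22*x^2 - 2*x + 4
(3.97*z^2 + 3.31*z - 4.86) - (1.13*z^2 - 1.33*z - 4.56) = 2.84*z^2 + 4.64*z - 0.300000000000001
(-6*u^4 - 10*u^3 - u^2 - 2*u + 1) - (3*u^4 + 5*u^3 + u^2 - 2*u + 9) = -9*u^4 - 15*u^3 - 2*u^2 - 8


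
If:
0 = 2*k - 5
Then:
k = 5/2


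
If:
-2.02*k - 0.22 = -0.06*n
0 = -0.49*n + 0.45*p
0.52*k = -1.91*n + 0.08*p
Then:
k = -0.11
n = 0.03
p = 0.03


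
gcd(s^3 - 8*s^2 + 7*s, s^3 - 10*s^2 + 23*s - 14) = s^2 - 8*s + 7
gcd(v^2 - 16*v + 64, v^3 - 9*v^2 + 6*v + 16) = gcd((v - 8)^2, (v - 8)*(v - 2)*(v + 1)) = v - 8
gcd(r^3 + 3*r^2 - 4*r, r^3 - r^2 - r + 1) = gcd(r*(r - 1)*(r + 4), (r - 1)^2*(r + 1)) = r - 1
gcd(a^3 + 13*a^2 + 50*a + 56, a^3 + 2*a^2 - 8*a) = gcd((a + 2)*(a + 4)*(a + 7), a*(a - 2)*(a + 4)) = a + 4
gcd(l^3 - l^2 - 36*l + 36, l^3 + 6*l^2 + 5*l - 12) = l - 1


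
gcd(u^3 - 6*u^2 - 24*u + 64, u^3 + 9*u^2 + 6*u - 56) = u^2 + 2*u - 8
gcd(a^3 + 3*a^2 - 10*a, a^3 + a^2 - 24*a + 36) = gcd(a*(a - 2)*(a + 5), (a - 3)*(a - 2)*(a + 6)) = a - 2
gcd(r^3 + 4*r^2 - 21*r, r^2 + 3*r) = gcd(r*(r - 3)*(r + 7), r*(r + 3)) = r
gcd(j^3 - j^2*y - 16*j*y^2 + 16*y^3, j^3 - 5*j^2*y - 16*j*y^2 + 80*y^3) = -j^2 + 16*y^2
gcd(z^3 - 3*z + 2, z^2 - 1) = z - 1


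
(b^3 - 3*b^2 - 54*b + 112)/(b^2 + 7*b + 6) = (b^3 - 3*b^2 - 54*b + 112)/(b^2 + 7*b + 6)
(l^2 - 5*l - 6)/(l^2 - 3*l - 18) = (l + 1)/(l + 3)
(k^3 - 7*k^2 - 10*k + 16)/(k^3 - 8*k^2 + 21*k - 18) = (k^3 - 7*k^2 - 10*k + 16)/(k^3 - 8*k^2 + 21*k - 18)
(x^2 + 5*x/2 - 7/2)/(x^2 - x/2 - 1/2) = (2*x + 7)/(2*x + 1)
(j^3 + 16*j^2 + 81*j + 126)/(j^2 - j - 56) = (j^2 + 9*j + 18)/(j - 8)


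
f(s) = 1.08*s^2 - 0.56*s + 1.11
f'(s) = 2.16*s - 0.56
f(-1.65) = 4.97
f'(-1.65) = -4.12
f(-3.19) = 13.89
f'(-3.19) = -7.45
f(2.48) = 6.36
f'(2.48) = 4.80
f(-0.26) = 1.33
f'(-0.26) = -1.12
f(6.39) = 41.63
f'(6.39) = 13.24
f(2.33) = 5.67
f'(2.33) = 4.47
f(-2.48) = 9.14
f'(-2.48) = -5.92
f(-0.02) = 1.12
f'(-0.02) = -0.60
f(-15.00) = 252.51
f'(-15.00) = -32.96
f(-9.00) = 93.63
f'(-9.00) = -20.00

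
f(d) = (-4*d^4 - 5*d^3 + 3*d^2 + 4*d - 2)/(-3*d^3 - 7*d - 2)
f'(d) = (9*d^2 + 7)*(-4*d^4 - 5*d^3 + 3*d^2 + 4*d - 2)/(-3*d^3 - 7*d - 2)^2 + (-16*d^3 - 15*d^2 + 6*d + 4)/(-3*d^3 - 7*d - 2) = (12*d^6 + 93*d^4 + 126*d^3 - 9*d^2 - 12*d - 22)/(9*d^6 + 42*d^4 + 12*d^3 + 49*d^2 + 28*d + 4)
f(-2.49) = -1.13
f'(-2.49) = 1.17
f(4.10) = 5.94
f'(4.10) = 1.63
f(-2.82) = -1.53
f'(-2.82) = 1.25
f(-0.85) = -0.39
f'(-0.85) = -1.27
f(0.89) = 0.20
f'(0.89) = 1.06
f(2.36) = 2.86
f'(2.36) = 1.94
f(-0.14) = 2.46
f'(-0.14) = -20.33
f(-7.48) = -7.88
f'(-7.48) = 1.37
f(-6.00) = -5.85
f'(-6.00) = 1.38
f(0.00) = 1.00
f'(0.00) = -5.50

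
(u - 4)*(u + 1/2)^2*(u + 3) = u^4 - 51*u^2/4 - 49*u/4 - 3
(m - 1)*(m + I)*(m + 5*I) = m^3 - m^2 + 6*I*m^2 - 5*m - 6*I*m + 5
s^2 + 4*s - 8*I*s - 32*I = (s + 4)*(s - 8*I)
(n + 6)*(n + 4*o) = n^2 + 4*n*o + 6*n + 24*o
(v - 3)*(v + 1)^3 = v^4 - 6*v^2 - 8*v - 3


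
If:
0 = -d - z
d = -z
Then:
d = -z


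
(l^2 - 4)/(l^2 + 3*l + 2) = (l - 2)/(l + 1)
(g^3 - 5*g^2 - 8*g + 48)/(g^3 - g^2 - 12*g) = (g - 4)/g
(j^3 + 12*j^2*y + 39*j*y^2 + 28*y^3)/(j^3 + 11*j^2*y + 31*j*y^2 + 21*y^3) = (j + 4*y)/(j + 3*y)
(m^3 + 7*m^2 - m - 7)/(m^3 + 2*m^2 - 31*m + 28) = (m + 1)/(m - 4)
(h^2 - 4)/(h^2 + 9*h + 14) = (h - 2)/(h + 7)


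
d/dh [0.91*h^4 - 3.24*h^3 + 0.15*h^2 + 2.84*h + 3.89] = 3.64*h^3 - 9.72*h^2 + 0.3*h + 2.84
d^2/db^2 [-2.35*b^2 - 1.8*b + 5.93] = -4.70000000000000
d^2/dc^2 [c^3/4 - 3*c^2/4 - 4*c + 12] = 3*c/2 - 3/2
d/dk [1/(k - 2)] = -1/(k - 2)^2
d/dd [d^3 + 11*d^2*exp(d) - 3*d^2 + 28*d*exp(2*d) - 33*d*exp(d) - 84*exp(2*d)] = 11*d^2*exp(d) + 3*d^2 + 56*d*exp(2*d) - 11*d*exp(d) - 6*d - 140*exp(2*d) - 33*exp(d)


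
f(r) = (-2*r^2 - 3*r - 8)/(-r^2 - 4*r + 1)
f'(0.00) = -35.00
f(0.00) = -8.00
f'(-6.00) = 2.19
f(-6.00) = 5.64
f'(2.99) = -0.13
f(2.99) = 1.75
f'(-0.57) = -2.52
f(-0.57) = -2.35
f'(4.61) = -0.01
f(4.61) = 1.66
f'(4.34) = -0.02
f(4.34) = 1.67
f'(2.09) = -0.40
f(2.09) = 1.96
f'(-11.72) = 0.11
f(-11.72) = 2.77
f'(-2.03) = 1.05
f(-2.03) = -2.03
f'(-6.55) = 1.26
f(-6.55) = 4.72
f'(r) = (-4*r - 3)/(-r^2 - 4*r + 1) + (2*r + 4)*(-2*r^2 - 3*r - 8)/(-r^2 - 4*r + 1)^2 = 5*(r^2 - 4*r - 7)/(r^4 + 8*r^3 + 14*r^2 - 8*r + 1)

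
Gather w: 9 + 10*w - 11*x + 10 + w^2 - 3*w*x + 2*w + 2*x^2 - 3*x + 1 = w^2 + w*(12 - 3*x) + 2*x^2 - 14*x + 20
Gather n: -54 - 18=-72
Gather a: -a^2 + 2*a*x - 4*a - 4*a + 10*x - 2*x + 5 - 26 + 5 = -a^2 + a*(2*x - 8) + 8*x - 16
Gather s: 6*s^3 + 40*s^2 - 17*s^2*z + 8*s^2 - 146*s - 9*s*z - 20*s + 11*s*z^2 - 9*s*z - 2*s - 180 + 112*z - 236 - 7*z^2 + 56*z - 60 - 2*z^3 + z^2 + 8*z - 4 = 6*s^3 + s^2*(48 - 17*z) + s*(11*z^2 - 18*z - 168) - 2*z^3 - 6*z^2 + 176*z - 480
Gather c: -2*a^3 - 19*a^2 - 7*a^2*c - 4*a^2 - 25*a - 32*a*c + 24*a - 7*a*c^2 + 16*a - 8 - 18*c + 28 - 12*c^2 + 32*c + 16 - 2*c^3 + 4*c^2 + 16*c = -2*a^3 - 23*a^2 + 15*a - 2*c^3 + c^2*(-7*a - 8) + c*(-7*a^2 - 32*a + 30) + 36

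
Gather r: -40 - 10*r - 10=-10*r - 50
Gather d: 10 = 10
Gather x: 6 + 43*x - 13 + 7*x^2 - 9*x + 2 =7*x^2 + 34*x - 5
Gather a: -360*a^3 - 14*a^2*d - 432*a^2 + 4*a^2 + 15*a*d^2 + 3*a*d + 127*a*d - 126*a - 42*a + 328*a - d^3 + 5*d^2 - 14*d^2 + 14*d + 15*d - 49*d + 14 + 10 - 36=-360*a^3 + a^2*(-14*d - 428) + a*(15*d^2 + 130*d + 160) - d^3 - 9*d^2 - 20*d - 12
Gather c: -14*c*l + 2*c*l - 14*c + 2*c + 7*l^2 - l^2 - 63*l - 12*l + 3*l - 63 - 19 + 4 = c*(-12*l - 12) + 6*l^2 - 72*l - 78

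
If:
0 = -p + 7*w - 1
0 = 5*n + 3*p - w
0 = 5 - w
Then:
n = -97/5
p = 34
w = 5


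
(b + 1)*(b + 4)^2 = b^3 + 9*b^2 + 24*b + 16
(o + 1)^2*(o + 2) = o^3 + 4*o^2 + 5*o + 2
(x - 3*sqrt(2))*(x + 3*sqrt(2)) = x^2 - 18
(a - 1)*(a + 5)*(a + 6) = a^3 + 10*a^2 + 19*a - 30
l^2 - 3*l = l*(l - 3)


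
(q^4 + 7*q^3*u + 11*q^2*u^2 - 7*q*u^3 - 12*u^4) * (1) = q^4 + 7*q^3*u + 11*q^2*u^2 - 7*q*u^3 - 12*u^4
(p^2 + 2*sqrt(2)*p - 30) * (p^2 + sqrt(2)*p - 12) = p^4 + 3*sqrt(2)*p^3 - 38*p^2 - 54*sqrt(2)*p + 360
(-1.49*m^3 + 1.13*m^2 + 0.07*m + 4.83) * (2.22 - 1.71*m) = 2.5479*m^4 - 5.2401*m^3 + 2.3889*m^2 - 8.1039*m + 10.7226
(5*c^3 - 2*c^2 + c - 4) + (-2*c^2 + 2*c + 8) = 5*c^3 - 4*c^2 + 3*c + 4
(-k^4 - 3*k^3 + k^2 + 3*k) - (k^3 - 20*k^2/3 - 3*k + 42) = -k^4 - 4*k^3 + 23*k^2/3 + 6*k - 42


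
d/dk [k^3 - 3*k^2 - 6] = 3*k*(k - 2)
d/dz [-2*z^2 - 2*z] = -4*z - 2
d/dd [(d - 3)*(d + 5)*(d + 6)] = 3*d^2 + 16*d - 3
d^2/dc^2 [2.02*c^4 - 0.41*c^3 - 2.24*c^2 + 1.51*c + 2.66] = 24.24*c^2 - 2.46*c - 4.48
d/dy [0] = 0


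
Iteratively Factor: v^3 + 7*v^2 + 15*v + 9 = (v + 3)*(v^2 + 4*v + 3) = (v + 3)^2*(v + 1)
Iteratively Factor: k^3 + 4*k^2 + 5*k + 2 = (k + 1)*(k^2 + 3*k + 2) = (k + 1)^2*(k + 2)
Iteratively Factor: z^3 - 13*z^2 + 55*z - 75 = (z - 3)*(z^2 - 10*z + 25) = (z - 5)*(z - 3)*(z - 5)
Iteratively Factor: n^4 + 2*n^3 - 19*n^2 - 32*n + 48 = (n - 4)*(n^3 + 6*n^2 + 5*n - 12) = (n - 4)*(n + 3)*(n^2 + 3*n - 4) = (n - 4)*(n + 3)*(n + 4)*(n - 1)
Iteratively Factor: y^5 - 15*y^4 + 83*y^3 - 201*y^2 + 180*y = (y - 4)*(y^4 - 11*y^3 + 39*y^2 - 45*y) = y*(y - 4)*(y^3 - 11*y^2 + 39*y - 45) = y*(y - 4)*(y - 3)*(y^2 - 8*y + 15) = y*(y - 4)*(y - 3)^2*(y - 5)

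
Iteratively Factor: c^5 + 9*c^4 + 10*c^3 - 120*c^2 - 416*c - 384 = (c - 4)*(c^4 + 13*c^3 + 62*c^2 + 128*c + 96) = (c - 4)*(c + 4)*(c^3 + 9*c^2 + 26*c + 24) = (c - 4)*(c + 2)*(c + 4)*(c^2 + 7*c + 12) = (c - 4)*(c + 2)*(c + 4)^2*(c + 3)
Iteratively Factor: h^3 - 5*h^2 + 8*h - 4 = (h - 1)*(h^2 - 4*h + 4) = (h - 2)*(h - 1)*(h - 2)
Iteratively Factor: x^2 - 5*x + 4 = (x - 4)*(x - 1)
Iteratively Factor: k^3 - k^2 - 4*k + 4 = (k + 2)*(k^2 - 3*k + 2) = (k - 1)*(k + 2)*(k - 2)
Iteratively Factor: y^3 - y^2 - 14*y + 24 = (y - 3)*(y^2 + 2*y - 8) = (y - 3)*(y - 2)*(y + 4)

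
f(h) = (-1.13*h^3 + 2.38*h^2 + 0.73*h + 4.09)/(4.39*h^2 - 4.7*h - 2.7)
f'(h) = (4.7 - 8.78*h)*(-1.13*h^3 + 2.38*h^2 + 0.73*h + 4.09)/(4.39*h^2 - 4.7*h - 2.7)^2 + (-3.39*h^2 + 4.76*h + 0.73)/(4.39*h^2 - 4.7*h - 2.7)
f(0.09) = -1.35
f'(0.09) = 1.35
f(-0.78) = 1.51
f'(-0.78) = 3.42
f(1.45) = -23.53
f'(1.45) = -664.85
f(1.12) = -2.57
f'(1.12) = -6.10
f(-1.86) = 0.86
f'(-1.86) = -0.08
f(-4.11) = 1.32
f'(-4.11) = -0.25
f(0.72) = -1.43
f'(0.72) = -1.24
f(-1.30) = 0.89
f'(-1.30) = 0.29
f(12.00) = -2.79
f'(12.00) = -0.26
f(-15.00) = 4.11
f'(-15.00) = -0.26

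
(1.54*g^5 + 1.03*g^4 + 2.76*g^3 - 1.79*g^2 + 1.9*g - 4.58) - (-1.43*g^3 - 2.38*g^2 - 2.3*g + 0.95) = 1.54*g^5 + 1.03*g^4 + 4.19*g^3 + 0.59*g^2 + 4.2*g - 5.53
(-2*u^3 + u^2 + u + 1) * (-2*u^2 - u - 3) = 4*u^5 + 3*u^3 - 6*u^2 - 4*u - 3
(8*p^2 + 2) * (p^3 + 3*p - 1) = 8*p^5 + 26*p^3 - 8*p^2 + 6*p - 2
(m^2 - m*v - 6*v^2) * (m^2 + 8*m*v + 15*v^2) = m^4 + 7*m^3*v + m^2*v^2 - 63*m*v^3 - 90*v^4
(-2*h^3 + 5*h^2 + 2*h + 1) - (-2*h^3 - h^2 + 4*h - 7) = 6*h^2 - 2*h + 8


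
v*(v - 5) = v^2 - 5*v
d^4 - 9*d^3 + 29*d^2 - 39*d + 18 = (d - 3)^2*(d - 2)*(d - 1)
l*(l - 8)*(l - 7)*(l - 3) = l^4 - 18*l^3 + 101*l^2 - 168*l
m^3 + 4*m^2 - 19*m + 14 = (m - 2)*(m - 1)*(m + 7)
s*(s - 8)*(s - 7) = s^3 - 15*s^2 + 56*s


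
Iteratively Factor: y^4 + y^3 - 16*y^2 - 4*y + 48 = (y + 2)*(y^3 - y^2 - 14*y + 24) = (y - 3)*(y + 2)*(y^2 + 2*y - 8) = (y - 3)*(y - 2)*(y + 2)*(y + 4)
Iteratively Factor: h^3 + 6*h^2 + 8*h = (h)*(h^2 + 6*h + 8) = h*(h + 2)*(h + 4)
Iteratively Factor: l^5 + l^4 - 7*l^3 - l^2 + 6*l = (l + 1)*(l^4 - 7*l^2 + 6*l) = (l + 1)*(l + 3)*(l^3 - 3*l^2 + 2*l) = l*(l + 1)*(l + 3)*(l^2 - 3*l + 2) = l*(l - 1)*(l + 1)*(l + 3)*(l - 2)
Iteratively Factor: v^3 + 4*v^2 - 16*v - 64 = (v + 4)*(v^2 - 16) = (v + 4)^2*(v - 4)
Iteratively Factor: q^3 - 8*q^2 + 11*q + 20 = (q - 5)*(q^2 - 3*q - 4) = (q - 5)*(q - 4)*(q + 1)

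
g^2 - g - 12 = (g - 4)*(g + 3)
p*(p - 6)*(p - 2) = p^3 - 8*p^2 + 12*p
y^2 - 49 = (y - 7)*(y + 7)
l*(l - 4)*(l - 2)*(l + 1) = l^4 - 5*l^3 + 2*l^2 + 8*l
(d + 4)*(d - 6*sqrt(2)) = d^2 - 6*sqrt(2)*d + 4*d - 24*sqrt(2)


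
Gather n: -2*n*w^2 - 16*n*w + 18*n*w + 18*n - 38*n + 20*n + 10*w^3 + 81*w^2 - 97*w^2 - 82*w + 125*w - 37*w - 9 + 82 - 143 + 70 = n*(-2*w^2 + 2*w) + 10*w^3 - 16*w^2 + 6*w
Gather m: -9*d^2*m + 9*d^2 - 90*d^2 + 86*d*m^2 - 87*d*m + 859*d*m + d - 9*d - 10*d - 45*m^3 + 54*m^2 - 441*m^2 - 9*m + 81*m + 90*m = -81*d^2 - 18*d - 45*m^3 + m^2*(86*d - 387) + m*(-9*d^2 + 772*d + 162)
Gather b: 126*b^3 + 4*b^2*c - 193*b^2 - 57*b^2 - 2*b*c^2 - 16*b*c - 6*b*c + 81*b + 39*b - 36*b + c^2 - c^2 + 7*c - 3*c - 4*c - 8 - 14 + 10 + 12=126*b^3 + b^2*(4*c - 250) + b*(-2*c^2 - 22*c + 84)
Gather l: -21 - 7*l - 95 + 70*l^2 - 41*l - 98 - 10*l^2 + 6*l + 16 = 60*l^2 - 42*l - 198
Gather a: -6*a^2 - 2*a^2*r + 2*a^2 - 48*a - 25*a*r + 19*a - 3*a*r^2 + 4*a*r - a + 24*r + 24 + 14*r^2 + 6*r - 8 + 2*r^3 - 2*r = a^2*(-2*r - 4) + a*(-3*r^2 - 21*r - 30) + 2*r^3 + 14*r^2 + 28*r + 16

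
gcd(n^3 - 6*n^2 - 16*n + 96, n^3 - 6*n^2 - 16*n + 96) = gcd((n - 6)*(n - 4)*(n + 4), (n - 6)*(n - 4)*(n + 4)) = n^3 - 6*n^2 - 16*n + 96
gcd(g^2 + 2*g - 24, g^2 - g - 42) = g + 6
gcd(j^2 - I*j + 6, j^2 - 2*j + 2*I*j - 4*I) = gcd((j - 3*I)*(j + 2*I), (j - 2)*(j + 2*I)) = j + 2*I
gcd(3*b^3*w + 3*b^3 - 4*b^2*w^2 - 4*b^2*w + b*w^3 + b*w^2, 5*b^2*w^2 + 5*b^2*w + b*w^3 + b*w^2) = b*w + b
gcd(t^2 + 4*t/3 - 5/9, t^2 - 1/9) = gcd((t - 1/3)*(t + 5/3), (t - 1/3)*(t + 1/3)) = t - 1/3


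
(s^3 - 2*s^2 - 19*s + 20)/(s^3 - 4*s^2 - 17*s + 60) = (s - 1)/(s - 3)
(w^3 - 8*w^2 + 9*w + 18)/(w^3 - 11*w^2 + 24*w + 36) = (w - 3)/(w - 6)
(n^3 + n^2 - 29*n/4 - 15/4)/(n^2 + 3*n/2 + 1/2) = (2*n^2 + n - 15)/(2*(n + 1))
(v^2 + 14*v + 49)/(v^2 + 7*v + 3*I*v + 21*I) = (v + 7)/(v + 3*I)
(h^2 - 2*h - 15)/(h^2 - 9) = (h - 5)/(h - 3)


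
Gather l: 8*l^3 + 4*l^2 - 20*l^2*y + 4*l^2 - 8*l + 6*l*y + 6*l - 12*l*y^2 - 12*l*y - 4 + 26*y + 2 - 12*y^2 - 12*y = 8*l^3 + l^2*(8 - 20*y) + l*(-12*y^2 - 6*y - 2) - 12*y^2 + 14*y - 2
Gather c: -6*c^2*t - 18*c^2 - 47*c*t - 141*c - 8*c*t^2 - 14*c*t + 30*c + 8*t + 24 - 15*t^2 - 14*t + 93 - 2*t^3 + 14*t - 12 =c^2*(-6*t - 18) + c*(-8*t^2 - 61*t - 111) - 2*t^3 - 15*t^2 + 8*t + 105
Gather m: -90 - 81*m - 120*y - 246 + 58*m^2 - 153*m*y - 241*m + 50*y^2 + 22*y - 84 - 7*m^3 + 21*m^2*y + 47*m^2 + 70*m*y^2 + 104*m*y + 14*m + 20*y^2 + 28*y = -7*m^3 + m^2*(21*y + 105) + m*(70*y^2 - 49*y - 308) + 70*y^2 - 70*y - 420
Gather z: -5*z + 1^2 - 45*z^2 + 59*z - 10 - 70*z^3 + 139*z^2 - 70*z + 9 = -70*z^3 + 94*z^2 - 16*z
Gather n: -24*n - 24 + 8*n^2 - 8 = 8*n^2 - 24*n - 32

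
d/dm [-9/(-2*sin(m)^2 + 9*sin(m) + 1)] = 9*(9 - 4*sin(m))*cos(m)/(9*sin(m) + cos(2*m))^2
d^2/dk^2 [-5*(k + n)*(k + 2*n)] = -10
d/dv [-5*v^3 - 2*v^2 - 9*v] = -15*v^2 - 4*v - 9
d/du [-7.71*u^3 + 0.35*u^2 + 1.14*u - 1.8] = -23.13*u^2 + 0.7*u + 1.14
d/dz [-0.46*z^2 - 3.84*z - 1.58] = -0.92*z - 3.84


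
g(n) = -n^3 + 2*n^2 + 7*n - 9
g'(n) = -3*n^2 + 4*n + 7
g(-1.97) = -7.38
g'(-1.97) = -12.52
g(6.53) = -156.45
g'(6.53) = -94.80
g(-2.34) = -1.62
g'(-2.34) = -18.79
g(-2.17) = -4.55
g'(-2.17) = -15.81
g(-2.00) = -7.00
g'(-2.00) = -13.00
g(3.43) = -1.81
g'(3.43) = -14.57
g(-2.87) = 11.02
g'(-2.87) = -29.19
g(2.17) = 5.39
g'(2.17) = 1.55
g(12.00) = -1365.00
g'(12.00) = -377.00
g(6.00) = -111.00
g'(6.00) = -77.00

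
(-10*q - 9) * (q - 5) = -10*q^2 + 41*q + 45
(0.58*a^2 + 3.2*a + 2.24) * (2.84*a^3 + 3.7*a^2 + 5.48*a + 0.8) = 1.6472*a^5 + 11.234*a^4 + 21.38*a^3 + 26.288*a^2 + 14.8352*a + 1.792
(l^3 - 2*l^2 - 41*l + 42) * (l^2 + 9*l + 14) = l^5 + 7*l^4 - 45*l^3 - 355*l^2 - 196*l + 588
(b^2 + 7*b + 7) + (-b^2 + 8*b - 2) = 15*b + 5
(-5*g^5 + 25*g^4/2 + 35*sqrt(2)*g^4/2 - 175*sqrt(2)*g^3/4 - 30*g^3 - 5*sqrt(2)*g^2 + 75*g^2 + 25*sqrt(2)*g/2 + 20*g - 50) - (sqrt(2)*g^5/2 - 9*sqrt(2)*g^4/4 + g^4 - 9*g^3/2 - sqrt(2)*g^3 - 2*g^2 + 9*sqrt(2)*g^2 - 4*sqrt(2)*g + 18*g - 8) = -5*g^5 - sqrt(2)*g^5/2 + 23*g^4/2 + 79*sqrt(2)*g^4/4 - 171*sqrt(2)*g^3/4 - 51*g^3/2 - 14*sqrt(2)*g^2 + 77*g^2 + 2*g + 33*sqrt(2)*g/2 - 42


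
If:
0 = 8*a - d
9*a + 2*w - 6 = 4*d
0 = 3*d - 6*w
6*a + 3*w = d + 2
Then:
No Solution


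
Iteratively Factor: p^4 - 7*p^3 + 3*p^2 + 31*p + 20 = (p + 1)*(p^3 - 8*p^2 + 11*p + 20) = (p - 5)*(p + 1)*(p^2 - 3*p - 4) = (p - 5)*(p - 4)*(p + 1)*(p + 1)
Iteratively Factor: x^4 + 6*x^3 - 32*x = (x)*(x^3 + 6*x^2 - 32) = x*(x - 2)*(x^2 + 8*x + 16) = x*(x - 2)*(x + 4)*(x + 4)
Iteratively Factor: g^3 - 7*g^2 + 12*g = (g)*(g^2 - 7*g + 12) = g*(g - 4)*(g - 3)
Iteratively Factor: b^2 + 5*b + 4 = (b + 4)*(b + 1)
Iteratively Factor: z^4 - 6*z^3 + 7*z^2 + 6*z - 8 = (z - 2)*(z^3 - 4*z^2 - z + 4) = (z - 2)*(z + 1)*(z^2 - 5*z + 4) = (z - 2)*(z - 1)*(z + 1)*(z - 4)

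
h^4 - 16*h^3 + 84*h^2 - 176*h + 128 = (h - 8)*(h - 4)*(h - 2)^2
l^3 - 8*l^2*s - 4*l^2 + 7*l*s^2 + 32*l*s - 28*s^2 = (l - 4)*(l - 7*s)*(l - s)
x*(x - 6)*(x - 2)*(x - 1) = x^4 - 9*x^3 + 20*x^2 - 12*x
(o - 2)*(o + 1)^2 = o^3 - 3*o - 2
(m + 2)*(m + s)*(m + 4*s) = m^3 + 5*m^2*s + 2*m^2 + 4*m*s^2 + 10*m*s + 8*s^2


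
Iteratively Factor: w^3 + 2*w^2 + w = (w)*(w^2 + 2*w + 1) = w*(w + 1)*(w + 1)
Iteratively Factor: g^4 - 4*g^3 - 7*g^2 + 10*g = (g - 5)*(g^3 + g^2 - 2*g) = g*(g - 5)*(g^2 + g - 2) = g*(g - 5)*(g + 2)*(g - 1)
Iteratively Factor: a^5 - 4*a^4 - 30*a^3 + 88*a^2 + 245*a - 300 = (a - 1)*(a^4 - 3*a^3 - 33*a^2 + 55*a + 300) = (a - 1)*(a + 3)*(a^3 - 6*a^2 - 15*a + 100) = (a - 5)*(a - 1)*(a + 3)*(a^2 - a - 20) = (a - 5)^2*(a - 1)*(a + 3)*(a + 4)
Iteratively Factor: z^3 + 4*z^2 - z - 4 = (z - 1)*(z^2 + 5*z + 4) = (z - 1)*(z + 1)*(z + 4)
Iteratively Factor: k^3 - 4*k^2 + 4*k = (k)*(k^2 - 4*k + 4) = k*(k - 2)*(k - 2)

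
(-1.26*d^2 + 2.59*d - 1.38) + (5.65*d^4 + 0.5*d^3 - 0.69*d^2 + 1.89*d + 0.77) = 5.65*d^4 + 0.5*d^3 - 1.95*d^2 + 4.48*d - 0.61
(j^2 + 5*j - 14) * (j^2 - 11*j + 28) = j^4 - 6*j^3 - 41*j^2 + 294*j - 392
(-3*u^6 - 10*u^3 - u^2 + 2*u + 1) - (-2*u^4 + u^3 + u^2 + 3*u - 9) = -3*u^6 + 2*u^4 - 11*u^3 - 2*u^2 - u + 10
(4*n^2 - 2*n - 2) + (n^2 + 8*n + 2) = 5*n^2 + 6*n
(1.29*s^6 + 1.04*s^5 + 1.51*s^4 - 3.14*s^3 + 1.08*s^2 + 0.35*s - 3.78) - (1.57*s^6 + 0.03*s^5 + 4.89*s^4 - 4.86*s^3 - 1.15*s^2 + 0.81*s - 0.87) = -0.28*s^6 + 1.01*s^5 - 3.38*s^4 + 1.72*s^3 + 2.23*s^2 - 0.46*s - 2.91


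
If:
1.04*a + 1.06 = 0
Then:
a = -1.02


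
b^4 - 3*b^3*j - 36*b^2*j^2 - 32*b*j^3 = b*(b - 8*j)*(b + j)*(b + 4*j)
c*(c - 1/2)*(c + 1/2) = c^3 - c/4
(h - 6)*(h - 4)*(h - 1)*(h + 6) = h^4 - 5*h^3 - 32*h^2 + 180*h - 144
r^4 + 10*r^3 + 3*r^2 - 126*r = r*(r - 3)*(r + 6)*(r + 7)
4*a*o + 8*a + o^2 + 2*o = (4*a + o)*(o + 2)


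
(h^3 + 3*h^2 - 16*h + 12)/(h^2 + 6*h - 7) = (h^2 + 4*h - 12)/(h + 7)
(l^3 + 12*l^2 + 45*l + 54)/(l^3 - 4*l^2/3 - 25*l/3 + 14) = 3*(l^2 + 9*l + 18)/(3*l^2 - 13*l + 14)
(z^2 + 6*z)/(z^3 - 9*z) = (z + 6)/(z^2 - 9)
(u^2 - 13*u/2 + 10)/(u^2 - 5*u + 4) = (u - 5/2)/(u - 1)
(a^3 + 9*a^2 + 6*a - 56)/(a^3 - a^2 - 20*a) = (a^2 + 5*a - 14)/(a*(a - 5))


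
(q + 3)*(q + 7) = q^2 + 10*q + 21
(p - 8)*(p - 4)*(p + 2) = p^3 - 10*p^2 + 8*p + 64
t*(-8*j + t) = -8*j*t + t^2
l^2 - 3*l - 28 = (l - 7)*(l + 4)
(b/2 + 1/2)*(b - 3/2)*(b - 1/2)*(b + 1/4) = b^4/2 - 3*b^3/8 - 3*b^2/4 + 7*b/32 + 3/32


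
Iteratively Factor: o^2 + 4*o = (o + 4)*(o)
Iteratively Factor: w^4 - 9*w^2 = (w)*(w^3 - 9*w) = w*(w + 3)*(w^2 - 3*w) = w^2*(w + 3)*(w - 3)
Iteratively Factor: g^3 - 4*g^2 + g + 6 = (g + 1)*(g^2 - 5*g + 6) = (g - 3)*(g + 1)*(g - 2)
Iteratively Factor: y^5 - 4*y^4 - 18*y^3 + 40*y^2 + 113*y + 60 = (y - 5)*(y^4 + y^3 - 13*y^2 - 25*y - 12) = (y - 5)*(y + 1)*(y^3 - 13*y - 12) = (y - 5)*(y + 1)*(y + 3)*(y^2 - 3*y - 4) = (y - 5)*(y - 4)*(y + 1)*(y + 3)*(y + 1)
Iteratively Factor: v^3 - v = (v)*(v^2 - 1) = v*(v + 1)*(v - 1)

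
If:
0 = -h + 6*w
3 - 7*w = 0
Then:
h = 18/7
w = 3/7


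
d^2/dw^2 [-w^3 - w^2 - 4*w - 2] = -6*w - 2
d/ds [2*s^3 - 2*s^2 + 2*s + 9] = 6*s^2 - 4*s + 2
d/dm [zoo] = 0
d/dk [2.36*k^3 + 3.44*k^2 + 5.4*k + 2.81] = 7.08*k^2 + 6.88*k + 5.4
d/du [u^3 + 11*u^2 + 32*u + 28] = 3*u^2 + 22*u + 32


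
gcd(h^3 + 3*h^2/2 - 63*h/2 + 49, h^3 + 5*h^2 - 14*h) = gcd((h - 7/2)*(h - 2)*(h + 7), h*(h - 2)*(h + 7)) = h^2 + 5*h - 14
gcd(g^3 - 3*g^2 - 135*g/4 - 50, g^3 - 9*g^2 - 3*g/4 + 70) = g^2 - 11*g/2 - 20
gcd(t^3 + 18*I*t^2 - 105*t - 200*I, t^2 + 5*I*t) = t + 5*I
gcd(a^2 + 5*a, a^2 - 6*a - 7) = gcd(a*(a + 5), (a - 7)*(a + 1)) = 1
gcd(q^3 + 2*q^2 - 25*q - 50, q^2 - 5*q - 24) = 1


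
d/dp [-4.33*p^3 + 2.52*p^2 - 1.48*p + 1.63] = -12.99*p^2 + 5.04*p - 1.48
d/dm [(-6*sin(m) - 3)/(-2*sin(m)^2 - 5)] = 6*(-2*sin(m) + cos(2*m) + 4)*cos(m)/(6 - cos(2*m))^2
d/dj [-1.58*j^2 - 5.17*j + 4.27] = -3.16*j - 5.17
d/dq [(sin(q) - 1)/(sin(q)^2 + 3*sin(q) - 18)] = (2*sin(q) + cos(q)^2 - 16)*cos(q)/(sin(q)^2 + 3*sin(q) - 18)^2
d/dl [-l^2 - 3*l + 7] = -2*l - 3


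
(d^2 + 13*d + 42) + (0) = d^2 + 13*d + 42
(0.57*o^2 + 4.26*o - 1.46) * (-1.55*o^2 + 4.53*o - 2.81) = -0.8835*o^4 - 4.0209*o^3 + 19.9591*o^2 - 18.5844*o + 4.1026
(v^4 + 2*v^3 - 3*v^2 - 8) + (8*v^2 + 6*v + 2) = v^4 + 2*v^3 + 5*v^2 + 6*v - 6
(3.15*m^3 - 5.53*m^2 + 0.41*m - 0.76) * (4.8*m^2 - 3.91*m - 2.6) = 15.12*m^5 - 38.8605*m^4 + 15.4003*m^3 + 9.1269*m^2 + 1.9056*m + 1.976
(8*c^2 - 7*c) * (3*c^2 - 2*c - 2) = 24*c^4 - 37*c^3 - 2*c^2 + 14*c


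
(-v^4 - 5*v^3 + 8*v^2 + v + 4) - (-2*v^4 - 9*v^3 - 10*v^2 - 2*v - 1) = v^4 + 4*v^3 + 18*v^2 + 3*v + 5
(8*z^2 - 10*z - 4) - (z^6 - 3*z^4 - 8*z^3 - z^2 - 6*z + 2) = -z^6 + 3*z^4 + 8*z^3 + 9*z^2 - 4*z - 6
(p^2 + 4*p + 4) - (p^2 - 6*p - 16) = 10*p + 20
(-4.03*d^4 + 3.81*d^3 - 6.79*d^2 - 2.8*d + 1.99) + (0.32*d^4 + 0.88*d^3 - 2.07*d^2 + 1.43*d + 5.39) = -3.71*d^4 + 4.69*d^3 - 8.86*d^2 - 1.37*d + 7.38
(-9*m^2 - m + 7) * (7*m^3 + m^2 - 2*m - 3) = -63*m^5 - 16*m^4 + 66*m^3 + 36*m^2 - 11*m - 21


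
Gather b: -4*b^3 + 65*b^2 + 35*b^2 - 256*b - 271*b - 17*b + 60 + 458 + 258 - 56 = -4*b^3 + 100*b^2 - 544*b + 720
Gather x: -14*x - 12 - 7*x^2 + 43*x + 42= -7*x^2 + 29*x + 30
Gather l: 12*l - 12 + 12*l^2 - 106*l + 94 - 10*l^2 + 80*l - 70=2*l^2 - 14*l + 12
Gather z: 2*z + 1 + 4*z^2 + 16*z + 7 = 4*z^2 + 18*z + 8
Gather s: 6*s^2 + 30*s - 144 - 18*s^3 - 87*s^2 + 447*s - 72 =-18*s^3 - 81*s^2 + 477*s - 216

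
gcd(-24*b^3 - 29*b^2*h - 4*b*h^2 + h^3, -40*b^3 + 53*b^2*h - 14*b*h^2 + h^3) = 8*b - h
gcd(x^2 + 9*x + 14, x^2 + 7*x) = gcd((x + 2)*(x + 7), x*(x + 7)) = x + 7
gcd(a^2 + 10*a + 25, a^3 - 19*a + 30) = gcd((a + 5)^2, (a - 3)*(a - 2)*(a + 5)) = a + 5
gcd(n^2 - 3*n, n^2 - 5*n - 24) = 1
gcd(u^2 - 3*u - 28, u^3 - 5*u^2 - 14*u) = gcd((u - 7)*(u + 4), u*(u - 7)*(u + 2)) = u - 7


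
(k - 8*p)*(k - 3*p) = k^2 - 11*k*p + 24*p^2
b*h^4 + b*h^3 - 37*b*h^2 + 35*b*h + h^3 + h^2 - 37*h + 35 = (h - 5)*(h - 1)*(h + 7)*(b*h + 1)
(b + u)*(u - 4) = b*u - 4*b + u^2 - 4*u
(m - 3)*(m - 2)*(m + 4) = m^3 - m^2 - 14*m + 24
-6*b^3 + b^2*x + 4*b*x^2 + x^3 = (-b + x)*(2*b + x)*(3*b + x)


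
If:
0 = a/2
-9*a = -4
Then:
No Solution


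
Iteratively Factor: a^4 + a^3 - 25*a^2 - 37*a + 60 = (a - 1)*(a^3 + 2*a^2 - 23*a - 60) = (a - 1)*(a + 3)*(a^2 - a - 20) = (a - 5)*(a - 1)*(a + 3)*(a + 4)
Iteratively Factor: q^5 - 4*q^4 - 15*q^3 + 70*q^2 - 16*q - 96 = (q - 2)*(q^4 - 2*q^3 - 19*q^2 + 32*q + 48) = (q - 3)*(q - 2)*(q^3 + q^2 - 16*q - 16) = (q - 4)*(q - 3)*(q - 2)*(q^2 + 5*q + 4) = (q - 4)*(q - 3)*(q - 2)*(q + 1)*(q + 4)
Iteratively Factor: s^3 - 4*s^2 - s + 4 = (s - 1)*(s^2 - 3*s - 4) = (s - 4)*(s - 1)*(s + 1)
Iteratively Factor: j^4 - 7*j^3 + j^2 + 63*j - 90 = (j - 5)*(j^3 - 2*j^2 - 9*j + 18) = (j - 5)*(j - 3)*(j^2 + j - 6) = (j - 5)*(j - 3)*(j + 3)*(j - 2)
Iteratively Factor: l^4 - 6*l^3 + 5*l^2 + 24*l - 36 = (l - 3)*(l^3 - 3*l^2 - 4*l + 12) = (l - 3)^2*(l^2 - 4) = (l - 3)^2*(l - 2)*(l + 2)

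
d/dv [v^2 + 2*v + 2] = 2*v + 2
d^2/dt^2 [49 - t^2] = -2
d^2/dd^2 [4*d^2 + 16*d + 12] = 8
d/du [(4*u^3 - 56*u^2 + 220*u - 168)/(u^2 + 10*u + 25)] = 4*(u^3 + 15*u^2 - 195*u + 359)/(u^3 + 15*u^2 + 75*u + 125)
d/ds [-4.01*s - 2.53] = -4.01000000000000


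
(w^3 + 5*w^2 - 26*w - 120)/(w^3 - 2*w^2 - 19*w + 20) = (w + 6)/(w - 1)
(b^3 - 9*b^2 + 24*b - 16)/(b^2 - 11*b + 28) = (b^2 - 5*b + 4)/(b - 7)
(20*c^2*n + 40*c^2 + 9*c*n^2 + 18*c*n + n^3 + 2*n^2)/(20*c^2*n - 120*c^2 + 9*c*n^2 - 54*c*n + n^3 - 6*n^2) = (n + 2)/(n - 6)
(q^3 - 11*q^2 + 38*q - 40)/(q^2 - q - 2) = (q^2 - 9*q + 20)/(q + 1)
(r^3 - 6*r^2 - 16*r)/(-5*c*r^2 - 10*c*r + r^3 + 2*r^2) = (r - 8)/(-5*c + r)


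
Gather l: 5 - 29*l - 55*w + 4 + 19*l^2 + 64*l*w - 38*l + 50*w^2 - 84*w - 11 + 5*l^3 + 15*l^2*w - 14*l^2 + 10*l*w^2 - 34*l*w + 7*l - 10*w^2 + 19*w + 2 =5*l^3 + l^2*(15*w + 5) + l*(10*w^2 + 30*w - 60) + 40*w^2 - 120*w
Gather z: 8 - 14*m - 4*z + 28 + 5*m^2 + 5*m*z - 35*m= 5*m^2 - 49*m + z*(5*m - 4) + 36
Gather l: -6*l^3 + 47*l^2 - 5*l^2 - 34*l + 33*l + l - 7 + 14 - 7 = -6*l^3 + 42*l^2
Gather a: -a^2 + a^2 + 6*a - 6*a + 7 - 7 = 0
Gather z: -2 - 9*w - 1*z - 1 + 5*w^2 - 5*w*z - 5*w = 5*w^2 - 14*w + z*(-5*w - 1) - 3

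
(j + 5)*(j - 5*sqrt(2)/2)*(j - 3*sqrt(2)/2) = j^3 - 4*sqrt(2)*j^2 + 5*j^2 - 20*sqrt(2)*j + 15*j/2 + 75/2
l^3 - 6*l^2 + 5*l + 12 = (l - 4)*(l - 3)*(l + 1)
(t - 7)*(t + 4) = t^2 - 3*t - 28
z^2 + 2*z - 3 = (z - 1)*(z + 3)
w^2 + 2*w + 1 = (w + 1)^2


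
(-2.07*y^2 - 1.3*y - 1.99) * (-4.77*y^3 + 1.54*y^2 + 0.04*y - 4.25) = 9.8739*y^5 + 3.0132*y^4 + 7.4075*y^3 + 5.6809*y^2 + 5.4454*y + 8.4575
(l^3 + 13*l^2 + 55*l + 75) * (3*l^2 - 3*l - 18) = 3*l^5 + 36*l^4 + 108*l^3 - 174*l^2 - 1215*l - 1350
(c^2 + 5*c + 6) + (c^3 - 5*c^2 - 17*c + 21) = c^3 - 4*c^2 - 12*c + 27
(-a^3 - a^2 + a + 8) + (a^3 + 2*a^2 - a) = a^2 + 8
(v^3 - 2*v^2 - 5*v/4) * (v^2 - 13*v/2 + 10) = v^5 - 17*v^4/2 + 87*v^3/4 - 95*v^2/8 - 25*v/2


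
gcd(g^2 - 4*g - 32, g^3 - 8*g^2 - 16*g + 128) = g^2 - 4*g - 32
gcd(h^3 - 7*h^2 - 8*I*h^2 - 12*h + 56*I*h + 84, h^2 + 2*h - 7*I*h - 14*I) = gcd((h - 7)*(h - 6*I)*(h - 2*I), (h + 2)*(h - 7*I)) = 1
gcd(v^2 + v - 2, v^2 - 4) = v + 2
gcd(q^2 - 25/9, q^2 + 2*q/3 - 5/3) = q + 5/3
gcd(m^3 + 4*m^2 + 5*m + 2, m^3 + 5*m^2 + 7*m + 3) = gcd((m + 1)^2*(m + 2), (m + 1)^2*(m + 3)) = m^2 + 2*m + 1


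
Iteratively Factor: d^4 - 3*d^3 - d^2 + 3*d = (d + 1)*(d^3 - 4*d^2 + 3*d) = (d - 1)*(d + 1)*(d^2 - 3*d) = d*(d - 1)*(d + 1)*(d - 3)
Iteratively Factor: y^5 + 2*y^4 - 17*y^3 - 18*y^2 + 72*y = (y)*(y^4 + 2*y^3 - 17*y^2 - 18*y + 72) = y*(y - 2)*(y^3 + 4*y^2 - 9*y - 36) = y*(y - 2)*(y + 3)*(y^2 + y - 12) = y*(y - 3)*(y - 2)*(y + 3)*(y + 4)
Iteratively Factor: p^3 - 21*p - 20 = (p - 5)*(p^2 + 5*p + 4) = (p - 5)*(p + 1)*(p + 4)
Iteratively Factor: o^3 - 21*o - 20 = (o - 5)*(o^2 + 5*o + 4) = (o - 5)*(o + 1)*(o + 4)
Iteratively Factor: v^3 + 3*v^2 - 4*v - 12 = (v - 2)*(v^2 + 5*v + 6) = (v - 2)*(v + 3)*(v + 2)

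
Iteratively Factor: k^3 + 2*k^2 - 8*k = (k)*(k^2 + 2*k - 8) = k*(k + 4)*(k - 2)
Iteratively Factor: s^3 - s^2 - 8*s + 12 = (s - 2)*(s^2 + s - 6) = (s - 2)*(s + 3)*(s - 2)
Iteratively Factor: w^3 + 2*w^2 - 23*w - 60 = (w - 5)*(w^2 + 7*w + 12) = (w - 5)*(w + 3)*(w + 4)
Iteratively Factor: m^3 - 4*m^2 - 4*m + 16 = (m - 4)*(m^2 - 4) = (m - 4)*(m + 2)*(m - 2)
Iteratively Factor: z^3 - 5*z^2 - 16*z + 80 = (z - 4)*(z^2 - z - 20) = (z - 5)*(z - 4)*(z + 4)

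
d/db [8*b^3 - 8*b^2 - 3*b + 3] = 24*b^2 - 16*b - 3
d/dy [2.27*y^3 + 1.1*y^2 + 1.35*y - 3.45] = 6.81*y^2 + 2.2*y + 1.35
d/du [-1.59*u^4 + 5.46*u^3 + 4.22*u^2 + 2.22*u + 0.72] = -6.36*u^3 + 16.38*u^2 + 8.44*u + 2.22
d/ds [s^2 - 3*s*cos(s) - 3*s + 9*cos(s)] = 3*s*sin(s) + 2*s - 9*sin(s) - 3*cos(s) - 3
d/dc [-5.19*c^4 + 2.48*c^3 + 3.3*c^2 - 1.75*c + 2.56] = -20.76*c^3 + 7.44*c^2 + 6.6*c - 1.75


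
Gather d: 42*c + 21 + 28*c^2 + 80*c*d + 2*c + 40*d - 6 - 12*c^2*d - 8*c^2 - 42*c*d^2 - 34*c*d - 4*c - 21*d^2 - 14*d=20*c^2 + 40*c + d^2*(-42*c - 21) + d*(-12*c^2 + 46*c + 26) + 15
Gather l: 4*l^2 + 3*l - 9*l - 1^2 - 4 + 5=4*l^2 - 6*l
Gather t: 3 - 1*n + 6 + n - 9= 0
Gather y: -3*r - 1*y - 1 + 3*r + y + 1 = 0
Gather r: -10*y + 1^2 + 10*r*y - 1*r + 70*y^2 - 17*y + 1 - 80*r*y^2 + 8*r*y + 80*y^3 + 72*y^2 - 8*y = r*(-80*y^2 + 18*y - 1) + 80*y^3 + 142*y^2 - 35*y + 2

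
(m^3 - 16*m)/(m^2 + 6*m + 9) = m*(m^2 - 16)/(m^2 + 6*m + 9)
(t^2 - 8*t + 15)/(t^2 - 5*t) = (t - 3)/t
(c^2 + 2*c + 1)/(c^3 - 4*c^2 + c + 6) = (c + 1)/(c^2 - 5*c + 6)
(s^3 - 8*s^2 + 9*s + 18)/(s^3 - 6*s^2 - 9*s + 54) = (s + 1)/(s + 3)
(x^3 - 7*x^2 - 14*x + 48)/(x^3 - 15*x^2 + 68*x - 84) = (x^2 - 5*x - 24)/(x^2 - 13*x + 42)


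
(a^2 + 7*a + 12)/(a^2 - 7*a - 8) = (a^2 + 7*a + 12)/(a^2 - 7*a - 8)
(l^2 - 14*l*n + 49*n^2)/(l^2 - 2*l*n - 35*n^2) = (l - 7*n)/(l + 5*n)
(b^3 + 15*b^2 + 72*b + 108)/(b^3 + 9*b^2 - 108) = (b + 3)/(b - 3)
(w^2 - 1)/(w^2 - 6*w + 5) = (w + 1)/(w - 5)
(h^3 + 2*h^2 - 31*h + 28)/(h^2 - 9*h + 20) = (h^2 + 6*h - 7)/(h - 5)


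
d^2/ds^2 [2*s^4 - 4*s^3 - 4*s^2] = 24*s^2 - 24*s - 8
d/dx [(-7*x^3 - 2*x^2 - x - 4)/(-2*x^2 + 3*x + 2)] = 2*(7*x^4 - 21*x^3 - 25*x^2 - 12*x + 5)/(4*x^4 - 12*x^3 + x^2 + 12*x + 4)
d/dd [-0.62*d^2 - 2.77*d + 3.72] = -1.24*d - 2.77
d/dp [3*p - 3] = 3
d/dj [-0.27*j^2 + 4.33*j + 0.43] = 4.33 - 0.54*j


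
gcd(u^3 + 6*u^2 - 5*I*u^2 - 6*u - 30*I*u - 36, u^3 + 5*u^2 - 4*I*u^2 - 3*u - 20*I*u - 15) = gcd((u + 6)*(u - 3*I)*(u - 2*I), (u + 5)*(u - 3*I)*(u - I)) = u - 3*I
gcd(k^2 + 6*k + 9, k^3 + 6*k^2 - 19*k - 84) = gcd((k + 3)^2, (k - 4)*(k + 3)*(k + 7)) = k + 3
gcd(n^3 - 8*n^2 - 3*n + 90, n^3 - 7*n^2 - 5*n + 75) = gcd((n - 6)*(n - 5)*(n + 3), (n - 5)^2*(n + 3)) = n^2 - 2*n - 15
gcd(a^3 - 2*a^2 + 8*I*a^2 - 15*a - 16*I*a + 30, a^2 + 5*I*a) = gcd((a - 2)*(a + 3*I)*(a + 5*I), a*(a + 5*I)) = a + 5*I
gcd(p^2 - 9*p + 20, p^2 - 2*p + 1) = 1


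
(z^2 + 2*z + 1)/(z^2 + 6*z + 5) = (z + 1)/(z + 5)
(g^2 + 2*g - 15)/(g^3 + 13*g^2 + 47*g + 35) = (g - 3)/(g^2 + 8*g + 7)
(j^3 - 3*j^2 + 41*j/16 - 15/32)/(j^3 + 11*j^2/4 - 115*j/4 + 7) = (8*j^2 - 22*j + 15)/(8*(j^2 + 3*j - 28))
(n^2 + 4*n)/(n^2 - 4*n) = (n + 4)/(n - 4)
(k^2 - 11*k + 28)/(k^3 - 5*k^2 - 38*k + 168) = 1/(k + 6)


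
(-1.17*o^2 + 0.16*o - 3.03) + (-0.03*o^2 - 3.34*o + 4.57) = -1.2*o^2 - 3.18*o + 1.54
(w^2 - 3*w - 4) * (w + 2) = w^3 - w^2 - 10*w - 8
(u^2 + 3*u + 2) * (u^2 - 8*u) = u^4 - 5*u^3 - 22*u^2 - 16*u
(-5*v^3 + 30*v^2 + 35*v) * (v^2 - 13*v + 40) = -5*v^5 + 95*v^4 - 555*v^3 + 745*v^2 + 1400*v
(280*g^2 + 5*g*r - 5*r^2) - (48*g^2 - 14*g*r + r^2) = 232*g^2 + 19*g*r - 6*r^2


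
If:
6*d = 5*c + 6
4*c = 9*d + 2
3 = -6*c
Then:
No Solution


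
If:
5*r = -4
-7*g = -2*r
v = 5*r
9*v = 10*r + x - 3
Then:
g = -8/35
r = -4/5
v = -4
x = -25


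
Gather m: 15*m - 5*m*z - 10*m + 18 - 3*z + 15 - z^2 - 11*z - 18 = m*(5 - 5*z) - z^2 - 14*z + 15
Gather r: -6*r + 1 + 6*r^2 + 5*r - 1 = 6*r^2 - r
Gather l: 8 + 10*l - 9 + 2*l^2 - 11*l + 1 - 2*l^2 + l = 0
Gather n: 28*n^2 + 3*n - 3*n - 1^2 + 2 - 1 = 28*n^2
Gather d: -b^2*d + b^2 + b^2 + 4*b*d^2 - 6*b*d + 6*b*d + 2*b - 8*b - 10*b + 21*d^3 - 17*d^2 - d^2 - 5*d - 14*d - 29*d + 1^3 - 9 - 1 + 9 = 2*b^2 - 16*b + 21*d^3 + d^2*(4*b - 18) + d*(-b^2 - 48)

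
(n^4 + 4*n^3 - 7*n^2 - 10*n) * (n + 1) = n^5 + 5*n^4 - 3*n^3 - 17*n^2 - 10*n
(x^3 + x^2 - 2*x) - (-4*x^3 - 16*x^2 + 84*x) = 5*x^3 + 17*x^2 - 86*x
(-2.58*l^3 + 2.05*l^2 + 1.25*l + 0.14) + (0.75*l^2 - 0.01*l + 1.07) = -2.58*l^3 + 2.8*l^2 + 1.24*l + 1.21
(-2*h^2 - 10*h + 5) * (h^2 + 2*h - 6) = -2*h^4 - 14*h^3 - 3*h^2 + 70*h - 30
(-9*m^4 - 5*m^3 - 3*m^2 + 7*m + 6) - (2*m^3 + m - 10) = -9*m^4 - 7*m^3 - 3*m^2 + 6*m + 16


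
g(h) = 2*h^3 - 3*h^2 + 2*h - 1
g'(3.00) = 38.00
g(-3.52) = -132.44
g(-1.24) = -11.91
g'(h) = 6*h^2 - 6*h + 2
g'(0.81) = 1.08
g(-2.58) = -60.48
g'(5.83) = 170.95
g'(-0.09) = 2.59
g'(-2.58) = 57.42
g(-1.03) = -8.43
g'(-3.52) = 97.46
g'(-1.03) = 14.55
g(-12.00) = -3913.00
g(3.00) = 32.00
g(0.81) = -0.29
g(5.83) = 305.00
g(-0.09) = -1.21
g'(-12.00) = 938.00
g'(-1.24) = 18.67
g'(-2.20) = 44.24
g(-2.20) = -41.22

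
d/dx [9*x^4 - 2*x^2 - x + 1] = 36*x^3 - 4*x - 1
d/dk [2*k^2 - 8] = 4*k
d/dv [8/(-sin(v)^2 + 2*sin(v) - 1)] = 16*cos(v)/(sin(v) - 1)^3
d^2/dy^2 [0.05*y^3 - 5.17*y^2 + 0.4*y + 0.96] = 0.3*y - 10.34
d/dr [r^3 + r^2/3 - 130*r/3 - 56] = 3*r^2 + 2*r/3 - 130/3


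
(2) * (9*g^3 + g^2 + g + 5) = 18*g^3 + 2*g^2 + 2*g + 10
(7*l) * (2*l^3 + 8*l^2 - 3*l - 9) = 14*l^4 + 56*l^3 - 21*l^2 - 63*l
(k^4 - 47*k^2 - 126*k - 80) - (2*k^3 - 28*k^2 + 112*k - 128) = k^4 - 2*k^3 - 19*k^2 - 238*k + 48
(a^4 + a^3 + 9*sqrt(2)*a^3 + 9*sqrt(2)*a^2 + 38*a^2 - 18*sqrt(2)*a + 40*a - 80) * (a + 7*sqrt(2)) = a^5 + a^4 + 16*sqrt(2)*a^4 + 16*sqrt(2)*a^3 + 164*a^3 + 166*a^2 + 248*sqrt(2)*a^2 - 332*a + 280*sqrt(2)*a - 560*sqrt(2)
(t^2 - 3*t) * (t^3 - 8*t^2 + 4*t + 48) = t^5 - 11*t^4 + 28*t^3 + 36*t^2 - 144*t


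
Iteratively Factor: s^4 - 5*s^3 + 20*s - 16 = (s - 2)*(s^3 - 3*s^2 - 6*s + 8) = (s - 4)*(s - 2)*(s^2 + s - 2) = (s - 4)*(s - 2)*(s + 2)*(s - 1)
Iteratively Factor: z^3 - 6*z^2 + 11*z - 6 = (z - 3)*(z^2 - 3*z + 2) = (z - 3)*(z - 1)*(z - 2)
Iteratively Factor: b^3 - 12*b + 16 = (b - 2)*(b^2 + 2*b - 8) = (b - 2)^2*(b + 4)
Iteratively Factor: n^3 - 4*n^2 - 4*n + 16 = (n - 2)*(n^2 - 2*n - 8) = (n - 2)*(n + 2)*(n - 4)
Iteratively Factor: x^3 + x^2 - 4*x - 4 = (x + 2)*(x^2 - x - 2) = (x + 1)*(x + 2)*(x - 2)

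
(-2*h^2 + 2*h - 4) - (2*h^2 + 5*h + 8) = -4*h^2 - 3*h - 12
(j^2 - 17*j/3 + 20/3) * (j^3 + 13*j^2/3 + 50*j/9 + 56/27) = j^5 - 4*j^4/3 - 37*j^3/3 - 14*j^2/27 + 2048*j/81 + 1120/81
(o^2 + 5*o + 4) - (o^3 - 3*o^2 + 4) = -o^3 + 4*o^2 + 5*o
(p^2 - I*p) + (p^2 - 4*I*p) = 2*p^2 - 5*I*p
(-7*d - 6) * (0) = 0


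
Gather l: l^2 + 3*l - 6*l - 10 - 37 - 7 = l^2 - 3*l - 54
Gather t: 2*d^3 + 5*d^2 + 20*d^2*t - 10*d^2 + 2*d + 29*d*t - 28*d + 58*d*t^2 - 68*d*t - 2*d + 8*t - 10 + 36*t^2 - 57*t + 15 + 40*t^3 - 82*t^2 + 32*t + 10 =2*d^3 - 5*d^2 - 28*d + 40*t^3 + t^2*(58*d - 46) + t*(20*d^2 - 39*d - 17) + 15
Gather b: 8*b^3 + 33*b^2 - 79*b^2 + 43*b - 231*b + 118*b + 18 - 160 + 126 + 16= 8*b^3 - 46*b^2 - 70*b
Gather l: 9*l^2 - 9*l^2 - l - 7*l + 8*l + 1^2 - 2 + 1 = 0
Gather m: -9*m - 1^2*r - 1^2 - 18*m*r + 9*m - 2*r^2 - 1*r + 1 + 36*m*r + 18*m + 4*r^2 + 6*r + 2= m*(18*r + 18) + 2*r^2 + 4*r + 2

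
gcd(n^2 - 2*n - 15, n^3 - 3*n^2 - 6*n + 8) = 1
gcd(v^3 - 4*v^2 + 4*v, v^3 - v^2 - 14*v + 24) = v - 2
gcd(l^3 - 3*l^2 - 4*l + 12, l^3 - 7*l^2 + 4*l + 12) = l - 2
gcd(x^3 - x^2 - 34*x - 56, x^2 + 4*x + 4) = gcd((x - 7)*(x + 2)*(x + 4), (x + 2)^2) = x + 2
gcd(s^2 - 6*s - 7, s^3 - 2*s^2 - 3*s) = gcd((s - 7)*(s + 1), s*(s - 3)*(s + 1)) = s + 1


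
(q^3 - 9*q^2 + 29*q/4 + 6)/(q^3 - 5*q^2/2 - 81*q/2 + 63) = (q^2 - 15*q/2 - 4)/(q^2 - q - 42)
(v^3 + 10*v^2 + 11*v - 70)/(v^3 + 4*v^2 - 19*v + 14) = (v + 5)/(v - 1)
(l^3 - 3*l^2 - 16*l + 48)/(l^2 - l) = (l^3 - 3*l^2 - 16*l + 48)/(l*(l - 1))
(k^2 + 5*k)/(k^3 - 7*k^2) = (k + 5)/(k*(k - 7))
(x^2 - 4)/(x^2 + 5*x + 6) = (x - 2)/(x + 3)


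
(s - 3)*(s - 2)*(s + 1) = s^3 - 4*s^2 + s + 6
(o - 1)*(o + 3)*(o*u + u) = o^3*u + 3*o^2*u - o*u - 3*u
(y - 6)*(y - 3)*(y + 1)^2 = y^4 - 7*y^3 + y^2 + 27*y + 18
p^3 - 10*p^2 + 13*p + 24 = (p - 8)*(p - 3)*(p + 1)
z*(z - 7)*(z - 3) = z^3 - 10*z^2 + 21*z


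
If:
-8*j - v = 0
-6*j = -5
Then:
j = 5/6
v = -20/3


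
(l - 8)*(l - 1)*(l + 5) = l^3 - 4*l^2 - 37*l + 40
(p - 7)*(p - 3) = p^2 - 10*p + 21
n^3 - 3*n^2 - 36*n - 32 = (n - 8)*(n + 1)*(n + 4)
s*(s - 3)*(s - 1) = s^3 - 4*s^2 + 3*s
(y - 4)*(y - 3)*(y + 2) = y^3 - 5*y^2 - 2*y + 24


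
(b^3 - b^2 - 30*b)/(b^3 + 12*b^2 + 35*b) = (b - 6)/(b + 7)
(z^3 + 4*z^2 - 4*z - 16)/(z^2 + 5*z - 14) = (z^2 + 6*z + 8)/(z + 7)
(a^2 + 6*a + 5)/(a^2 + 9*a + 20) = (a + 1)/(a + 4)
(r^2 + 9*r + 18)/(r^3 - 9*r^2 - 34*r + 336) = (r + 3)/(r^2 - 15*r + 56)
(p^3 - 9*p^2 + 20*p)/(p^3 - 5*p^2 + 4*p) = (p - 5)/(p - 1)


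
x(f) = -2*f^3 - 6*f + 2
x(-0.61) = 6.11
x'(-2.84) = -54.39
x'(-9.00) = -492.00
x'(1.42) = -18.10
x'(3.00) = -60.00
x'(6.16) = -233.67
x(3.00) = -70.00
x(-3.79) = 133.62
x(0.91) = -4.97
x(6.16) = -502.45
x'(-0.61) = -8.23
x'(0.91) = -10.97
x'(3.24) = -68.99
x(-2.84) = 64.85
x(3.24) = -85.46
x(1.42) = -12.25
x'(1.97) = -29.29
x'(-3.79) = -92.18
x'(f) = -6*f^2 - 6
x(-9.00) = 1514.00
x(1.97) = -25.11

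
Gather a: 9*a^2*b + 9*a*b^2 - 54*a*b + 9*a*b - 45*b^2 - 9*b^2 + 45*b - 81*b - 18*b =9*a^2*b + a*(9*b^2 - 45*b) - 54*b^2 - 54*b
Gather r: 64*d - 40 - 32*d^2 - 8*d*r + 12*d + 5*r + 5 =-32*d^2 + 76*d + r*(5 - 8*d) - 35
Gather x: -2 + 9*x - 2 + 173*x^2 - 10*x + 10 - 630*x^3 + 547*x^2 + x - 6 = -630*x^3 + 720*x^2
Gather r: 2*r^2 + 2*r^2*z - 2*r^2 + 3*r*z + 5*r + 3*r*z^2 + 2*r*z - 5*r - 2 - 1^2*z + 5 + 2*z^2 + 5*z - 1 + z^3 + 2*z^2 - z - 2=2*r^2*z + r*(3*z^2 + 5*z) + z^3 + 4*z^2 + 3*z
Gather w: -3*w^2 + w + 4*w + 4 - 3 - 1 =-3*w^2 + 5*w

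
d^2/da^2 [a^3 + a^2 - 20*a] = 6*a + 2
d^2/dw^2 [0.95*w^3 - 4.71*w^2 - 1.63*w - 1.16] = 5.7*w - 9.42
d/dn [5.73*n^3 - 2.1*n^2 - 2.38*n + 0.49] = 17.19*n^2 - 4.2*n - 2.38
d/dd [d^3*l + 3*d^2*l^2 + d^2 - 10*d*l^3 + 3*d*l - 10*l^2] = 3*d^2*l + 6*d*l^2 + 2*d - 10*l^3 + 3*l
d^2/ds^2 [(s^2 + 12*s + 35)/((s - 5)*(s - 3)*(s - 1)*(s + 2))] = 2*(3*s^8 + 51*s^7 - 278*s^6 - 1917*s^5 + 10500*s^4 - 2751*s^3 - 28530*s^2 - 375*s + 50945)/(s^12 - 21*s^11 + 162*s^10 - 460*s^9 - 582*s^8 + 6222*s^7 - 8812*s^6 - 17136*s^5 + 53925*s^4 - 17009*s^3 - 72990*s^2 + 83700*s - 27000)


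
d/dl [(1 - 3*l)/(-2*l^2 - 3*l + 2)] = (-6*l^2 + 4*l - 3)/(4*l^4 + 12*l^3 + l^2 - 12*l + 4)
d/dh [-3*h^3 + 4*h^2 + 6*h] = -9*h^2 + 8*h + 6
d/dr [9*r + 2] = 9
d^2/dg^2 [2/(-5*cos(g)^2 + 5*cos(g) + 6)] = 10*(-20*sin(g)^4 + 39*sin(g)^2 - 51*cos(g)/4 + 15*cos(3*g)/4 + 3)/(5*sin(g)^2 + 5*cos(g) + 1)^3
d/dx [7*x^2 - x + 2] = 14*x - 1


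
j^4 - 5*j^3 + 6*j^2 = j^2*(j - 3)*(j - 2)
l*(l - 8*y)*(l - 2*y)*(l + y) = l^4 - 9*l^3*y + 6*l^2*y^2 + 16*l*y^3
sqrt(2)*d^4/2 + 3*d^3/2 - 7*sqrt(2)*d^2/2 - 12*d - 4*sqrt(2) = (d - 2*sqrt(2))*(d + sqrt(2))*(d + 2*sqrt(2))*(sqrt(2)*d/2 + 1/2)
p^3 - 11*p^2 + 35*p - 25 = (p - 5)^2*(p - 1)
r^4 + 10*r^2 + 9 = (r - 3*I)*(r - I)*(r + I)*(r + 3*I)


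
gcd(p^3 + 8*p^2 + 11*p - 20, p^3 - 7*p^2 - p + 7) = p - 1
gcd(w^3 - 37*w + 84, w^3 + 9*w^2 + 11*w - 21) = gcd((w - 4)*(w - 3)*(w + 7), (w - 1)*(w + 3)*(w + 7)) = w + 7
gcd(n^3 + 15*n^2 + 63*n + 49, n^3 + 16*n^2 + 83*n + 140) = n + 7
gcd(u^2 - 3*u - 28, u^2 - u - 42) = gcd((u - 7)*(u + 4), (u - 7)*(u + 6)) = u - 7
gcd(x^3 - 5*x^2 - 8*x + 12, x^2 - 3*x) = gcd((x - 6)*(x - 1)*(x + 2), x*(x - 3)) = 1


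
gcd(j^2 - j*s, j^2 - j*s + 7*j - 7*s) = -j + s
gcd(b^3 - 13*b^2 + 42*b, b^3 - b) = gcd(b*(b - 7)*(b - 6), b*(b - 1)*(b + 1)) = b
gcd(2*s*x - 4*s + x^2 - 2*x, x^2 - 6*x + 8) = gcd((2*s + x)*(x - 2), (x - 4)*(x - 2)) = x - 2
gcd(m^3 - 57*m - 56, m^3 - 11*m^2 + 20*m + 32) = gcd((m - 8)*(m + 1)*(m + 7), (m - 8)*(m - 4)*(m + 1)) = m^2 - 7*m - 8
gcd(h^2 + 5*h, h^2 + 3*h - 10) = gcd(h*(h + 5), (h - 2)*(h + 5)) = h + 5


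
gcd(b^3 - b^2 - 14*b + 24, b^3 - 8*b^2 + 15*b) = b - 3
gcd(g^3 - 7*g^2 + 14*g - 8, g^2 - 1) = g - 1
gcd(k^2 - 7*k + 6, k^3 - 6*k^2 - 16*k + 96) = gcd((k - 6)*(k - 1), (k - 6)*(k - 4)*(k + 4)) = k - 6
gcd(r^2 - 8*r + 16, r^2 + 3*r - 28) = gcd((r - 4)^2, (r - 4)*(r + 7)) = r - 4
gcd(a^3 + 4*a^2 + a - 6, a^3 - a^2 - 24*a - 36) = a^2 + 5*a + 6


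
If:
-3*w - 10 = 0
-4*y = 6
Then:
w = -10/3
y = -3/2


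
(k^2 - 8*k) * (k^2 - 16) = k^4 - 8*k^3 - 16*k^2 + 128*k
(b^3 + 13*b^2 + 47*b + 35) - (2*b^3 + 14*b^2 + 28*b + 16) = -b^3 - b^2 + 19*b + 19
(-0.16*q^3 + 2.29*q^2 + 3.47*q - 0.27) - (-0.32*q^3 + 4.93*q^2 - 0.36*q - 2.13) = 0.16*q^3 - 2.64*q^2 + 3.83*q + 1.86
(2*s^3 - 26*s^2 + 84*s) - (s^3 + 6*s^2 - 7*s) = s^3 - 32*s^2 + 91*s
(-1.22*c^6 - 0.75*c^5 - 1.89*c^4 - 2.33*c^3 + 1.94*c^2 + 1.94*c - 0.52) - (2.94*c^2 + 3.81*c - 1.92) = -1.22*c^6 - 0.75*c^5 - 1.89*c^4 - 2.33*c^3 - 1.0*c^2 - 1.87*c + 1.4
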